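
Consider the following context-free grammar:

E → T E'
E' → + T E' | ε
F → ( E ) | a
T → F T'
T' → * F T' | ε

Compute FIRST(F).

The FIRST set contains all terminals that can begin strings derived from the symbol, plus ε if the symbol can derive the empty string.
FIRST(F): F → ( E ) contributes '(' and F → a contributes 'a', so FIRST(F) = {(, a}. F is not nullable.

Final answer: {(, a}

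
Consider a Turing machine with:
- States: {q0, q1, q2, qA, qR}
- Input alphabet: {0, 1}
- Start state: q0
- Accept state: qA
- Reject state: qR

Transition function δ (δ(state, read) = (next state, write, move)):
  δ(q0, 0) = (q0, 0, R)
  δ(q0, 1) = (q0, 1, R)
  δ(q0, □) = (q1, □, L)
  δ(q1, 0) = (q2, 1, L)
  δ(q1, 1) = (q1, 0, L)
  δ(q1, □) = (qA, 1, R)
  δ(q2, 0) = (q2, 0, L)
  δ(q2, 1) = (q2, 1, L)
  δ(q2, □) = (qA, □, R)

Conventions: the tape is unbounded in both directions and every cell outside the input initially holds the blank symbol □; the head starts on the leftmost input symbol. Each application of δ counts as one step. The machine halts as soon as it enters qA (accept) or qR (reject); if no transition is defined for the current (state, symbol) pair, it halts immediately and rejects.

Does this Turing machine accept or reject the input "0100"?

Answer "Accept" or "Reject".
Step 0: [q0]0100 (head at position 0)
Step 1: δ(q0, 0) = (q0, 0, R)  ⊢  0[q0]100 (head at position 1)
Step 2: δ(q0, 1) = (q0, 1, R)  ⊢  01[q0]00 (head at position 2)
Step 3: δ(q0, 0) = (q0, 0, R)  ⊢  010[q0]0 (head at position 3)
Step 4: δ(q0, 0) = (q0, 0, R)  ⊢  0100[q0]□ (head at position 4)
Step 5: δ(q0, □) = (q1, □, L)  ⊢  010[q1]0□ (head at position 3)
Step 6: δ(q1, 0) = (q2, 1, L)  ⊢  01[q2]01□ (head at position 2)
Step 7: δ(q2, 0) = (q2, 0, L)  ⊢  0[q2]101□ (head at position 1)
Step 8: δ(q2, 1) = (q2, 1, L)  ⊢  [q2]0101□ (head at position 0)
Step 9: δ(q2, 0) = (q2, 0, L)  ⊢  [q2]□0101□ (head at position -1)
Step 10: δ(q2, □) = (qA, □, R)  ⊢  □[qA]0101□ (head at position 0)
The machine is in qA, so it halts and accepts.

Final answer: Accept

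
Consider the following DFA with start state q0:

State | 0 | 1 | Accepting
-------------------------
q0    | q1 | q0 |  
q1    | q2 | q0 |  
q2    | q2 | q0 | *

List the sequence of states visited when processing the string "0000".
q0 → q1 → q2 → q2 → q2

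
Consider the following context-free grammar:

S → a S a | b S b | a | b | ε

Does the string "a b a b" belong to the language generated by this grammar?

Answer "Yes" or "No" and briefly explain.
Every production places the same symbol at both ends (or yields a single symbol / ε), so every derived string is a palindrome. a b a b reversed is b a b a ≠ a b a b, so it is not a palindrome and cannot be derived (already the first step fails: the string starts with a but ends with b, so neither S → a S a nor S → b S b fits).

Final answer: No - no valid derivation exists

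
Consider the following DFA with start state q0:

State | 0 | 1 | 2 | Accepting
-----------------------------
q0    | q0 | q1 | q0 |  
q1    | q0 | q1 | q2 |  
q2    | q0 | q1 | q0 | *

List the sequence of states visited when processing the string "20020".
q0 → q0 → q0 → q0 → q0 → q0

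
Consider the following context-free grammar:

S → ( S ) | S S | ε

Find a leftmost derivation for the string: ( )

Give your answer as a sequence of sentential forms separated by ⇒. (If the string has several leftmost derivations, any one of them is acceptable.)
Start with S.
Step 1: the leftmost non-terminal is S; apply S → ( S ):  ( S )
Step 2: the leftmost non-terminal is S; apply S → ε:  ( )

Final answer: S ⇒ ( S ) ⇒ ( )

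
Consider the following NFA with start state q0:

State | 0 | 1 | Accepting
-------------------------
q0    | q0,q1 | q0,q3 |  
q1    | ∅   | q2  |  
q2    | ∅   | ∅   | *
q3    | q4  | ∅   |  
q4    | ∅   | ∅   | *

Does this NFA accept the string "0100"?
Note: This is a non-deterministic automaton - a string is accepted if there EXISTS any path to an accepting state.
Track the set of states the NFA could be in: start {q0}
Read '0': {q0} → {q0, q1}
Read '1': {q0, q1} → {q0, q2, q3}
Read '0': {q0, q2, q3} → {q0, q1, q4}
Read '0': {q0, q1, q4} → {q0, q1}
Final set {q0, q1} contains no accepting state → rejected.

Final answer: No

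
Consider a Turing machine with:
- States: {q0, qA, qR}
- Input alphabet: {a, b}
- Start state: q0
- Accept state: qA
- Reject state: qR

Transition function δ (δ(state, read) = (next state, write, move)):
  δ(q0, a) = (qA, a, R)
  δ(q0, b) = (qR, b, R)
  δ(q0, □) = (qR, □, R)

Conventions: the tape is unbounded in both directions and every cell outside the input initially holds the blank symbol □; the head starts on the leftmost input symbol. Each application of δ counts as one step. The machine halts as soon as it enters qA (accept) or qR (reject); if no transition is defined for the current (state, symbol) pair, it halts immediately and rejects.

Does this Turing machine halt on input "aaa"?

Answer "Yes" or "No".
Step 0: [q0]aaa (head at position 0)
Step 1: δ(q0, a) = (qA, a, R)  ⊢  a[qA]aa (head at position 1)
The machine is in qA, so it halts and accepts.
It halts after 1 steps.

Final answer: Yes - halts after 1 steps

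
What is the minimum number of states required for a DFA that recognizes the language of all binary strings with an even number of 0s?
Language: binary strings with an even number of 0s
Lower bound (Myhill–Nerode): the prefixes ε, 0 are pairwise distinguishable:
  ε vs 0: suffix ε distinguishes them (ε has zero 0s (accepted), 0 has one 0 (rejected))
So any DFA needs at least 2 states.
Upper bound: a DFA with 2 states exists (one state per class above).
Minimum states: 2

Final answer: 2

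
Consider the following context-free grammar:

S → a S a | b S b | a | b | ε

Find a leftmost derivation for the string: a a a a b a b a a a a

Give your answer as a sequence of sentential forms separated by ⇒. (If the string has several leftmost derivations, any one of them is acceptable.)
Start with S.
Step 1: the leftmost non-terminal is S; apply S → a S a:  a S a
Step 2: the leftmost non-terminal is S; apply S → a S a:  a a S a a
Step 3: the leftmost non-terminal is S; apply S → a S a:  a a a S a a a
Step 4: the leftmost non-terminal is S; apply S → a S a:  a a a a S a a a a
Step 5: the leftmost non-terminal is S; apply S → b S b:  a a a a b S b a a a a
Step 6: the leftmost non-terminal is S; apply S → a:  a a a a b a b a a a a

Final answer: S ⇒ a S a ⇒ a a S a a ⇒ a a a S a a a ⇒ a a a a S a a a a ⇒ a a a a b S b a a a a ⇒ a a a a b a b a a a a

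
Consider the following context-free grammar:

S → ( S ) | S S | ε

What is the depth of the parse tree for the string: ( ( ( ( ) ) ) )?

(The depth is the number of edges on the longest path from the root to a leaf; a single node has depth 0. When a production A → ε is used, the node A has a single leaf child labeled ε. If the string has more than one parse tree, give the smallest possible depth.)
The string is 4 nested pairs. The shallowest parse tree applies S → ( S ) 4 times (one node per nested pair, each a child of the previous) and then S → ε in the middle.
S nodes at depths 0..4, ε leaf at depth 5; parentheses leaves are at depths 1..4.
(Using S → S S with an S → ε child anywhere only adds levels, so it cannot give a shallower tree.)
Depth = 5.

Final answer: 5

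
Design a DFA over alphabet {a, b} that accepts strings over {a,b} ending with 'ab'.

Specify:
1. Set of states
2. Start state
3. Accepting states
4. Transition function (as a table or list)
One valid DFA (any DFA recognizing the same language is acceptable):
States: {q0, q1, q2}
Start: q0
Accepting: {q2}
Transitions (accepting states marked with *):
State | a | b | Accepting
-------------------------
q0    | q1 | q0 |  
q1    | q1 | q2 |  
q2    | q1 | q0 | *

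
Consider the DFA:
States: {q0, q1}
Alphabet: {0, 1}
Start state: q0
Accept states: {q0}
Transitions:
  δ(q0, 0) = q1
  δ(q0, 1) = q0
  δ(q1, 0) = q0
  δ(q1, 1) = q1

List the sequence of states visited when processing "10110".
Starting at q0
Read '1': q0 -> q0
Read '0': q0 -> q1
Read '1': q1 -> q1
Read '1': q1 -> q1
Read '0': q1 -> q0

Final answer: q0 -> q0 -> q1 -> q1 -> q1 -> q0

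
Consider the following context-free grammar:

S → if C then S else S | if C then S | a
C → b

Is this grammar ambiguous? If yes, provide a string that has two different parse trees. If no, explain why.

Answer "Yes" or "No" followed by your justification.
The 'dangling else' can attach to either if. Two leftmost derivations of  if b then if b then a else a:
  (1) S ⇒ if C then S else S ⇒ if b then S else S ⇒ if b then if C then S else S ⇒ if b then if b then S else S ⇒ if b then if b then a else S ⇒ if b then if b then a else a   (else belongs to the outer if)
  (2) S ⇒ if C then S ⇒ if b then S ⇒ if b then if C then S else S ⇒ if b then if b then S else S ⇒ if b then if b then a else S ⇒ if b then if b then a else a   (else belongs to the inner if)
Two distinct parse trees for the same string, so the grammar is ambiguous.

Final answer: Yes - the string 'if b then if b then a else a' has two distinct leftmost derivations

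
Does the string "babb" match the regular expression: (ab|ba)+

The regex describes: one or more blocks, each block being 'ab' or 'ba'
No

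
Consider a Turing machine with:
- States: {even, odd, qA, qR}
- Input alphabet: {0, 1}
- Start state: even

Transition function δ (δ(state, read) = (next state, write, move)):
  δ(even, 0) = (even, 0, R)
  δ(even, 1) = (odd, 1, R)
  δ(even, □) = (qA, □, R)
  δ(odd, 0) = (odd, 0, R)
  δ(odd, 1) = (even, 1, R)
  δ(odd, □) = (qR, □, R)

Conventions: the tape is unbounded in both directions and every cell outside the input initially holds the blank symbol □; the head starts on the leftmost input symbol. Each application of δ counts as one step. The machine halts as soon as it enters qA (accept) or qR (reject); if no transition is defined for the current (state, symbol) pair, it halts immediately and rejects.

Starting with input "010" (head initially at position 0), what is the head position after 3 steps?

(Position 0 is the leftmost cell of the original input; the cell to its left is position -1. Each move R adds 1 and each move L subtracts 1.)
Step 0: [even]010 (head at position 0)
Step 1: δ(even, 0) = (even, 0, R)  ⊢  0[even]10 (head at position 1)
Step 2: δ(even, 1) = (odd, 1, R)  ⊢  01[odd]0 (head at position 2)
Step 3: δ(odd, 0) = (odd, 0, R)  ⊢  010[odd]□ (head at position 3)
Head position after 3 steps: 3

Final answer: Position 3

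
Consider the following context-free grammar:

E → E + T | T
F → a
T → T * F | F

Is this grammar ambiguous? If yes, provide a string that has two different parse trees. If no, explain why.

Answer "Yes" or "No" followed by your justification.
This is the standard stratified expression grammar: '+' is introduced only by the left-recursive rule E → E + T and '*' only by the left-recursive rule T → T * F, with F → a. For any string, the last '+' must be the one produced at the root E (everything after it is a T containing no '+'), and likewise within each T the last '*' is produced at its root. This fixes the parse tree uniquely (left-associative, '*' binding tighter than '+'), so every string has exactly one parse tree.

Final answer: No - the grammar is unambiguous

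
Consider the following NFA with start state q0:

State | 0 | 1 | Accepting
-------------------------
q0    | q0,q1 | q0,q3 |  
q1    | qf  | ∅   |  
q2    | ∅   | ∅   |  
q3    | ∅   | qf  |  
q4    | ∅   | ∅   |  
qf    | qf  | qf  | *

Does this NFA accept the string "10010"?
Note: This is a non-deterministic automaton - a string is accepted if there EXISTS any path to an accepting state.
Track the set of states the NFA could be in: start {q0}
Read '1': {q0} → {q0, q3}
Read '0': {q0, q3} → {q0, q1}
Read '0': {q0, q1} → {q0, q1, qf}
Read '1': {q0, q1, qf} → {q0, q3, qf}
Read '0': {q0, q3, qf} → {q0, q1, qf}
Final set {q0, q1, qf} contains accepting state(s) {qf} → accepted.

Final answer: Yes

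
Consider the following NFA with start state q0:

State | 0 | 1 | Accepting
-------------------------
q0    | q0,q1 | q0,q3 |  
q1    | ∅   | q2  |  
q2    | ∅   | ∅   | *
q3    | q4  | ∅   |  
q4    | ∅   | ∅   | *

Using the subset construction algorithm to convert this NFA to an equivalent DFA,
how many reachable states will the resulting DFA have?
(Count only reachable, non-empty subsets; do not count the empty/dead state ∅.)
Start subset: {q0}
{q0}: on 0 → {q0, q1}, on 1 → {q0, q3}
{q0, q1}: on 0 → {q0, q1}, on 1 → {q0, q2, q3}
{q0, q3}: on 0 → {q0, q1, q4}, on 1 → {q0, q3}
{q0, q2, q3}: on 0 → {q0, q1, q4}, on 1 → {q0, q3}
{q0, q1, q4}: on 0 → {q0, q1}, on 1 → {q0, q2, q3}
Reachable non-empty subsets: {q0}, {q0, q1}, {q0, q3}, {q0, q2, q3}, {q0, q1, q4} — 5 in total.

Final answer: 5 states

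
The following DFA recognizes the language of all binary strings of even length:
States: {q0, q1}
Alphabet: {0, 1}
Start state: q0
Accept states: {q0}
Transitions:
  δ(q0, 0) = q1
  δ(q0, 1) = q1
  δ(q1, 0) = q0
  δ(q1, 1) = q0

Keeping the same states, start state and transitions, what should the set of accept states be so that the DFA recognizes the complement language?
The DFA is complete (every state has a transition on every symbol), so the complement
is recognized by the same DFA with accepting and non-accepting states swapped.
Original accept states: {q0}
Complement accept states = All states - Original accept states
= {q0, q1} - {q0}
= {q1}
Complement language: strings of ODD length

Final answer: {q1}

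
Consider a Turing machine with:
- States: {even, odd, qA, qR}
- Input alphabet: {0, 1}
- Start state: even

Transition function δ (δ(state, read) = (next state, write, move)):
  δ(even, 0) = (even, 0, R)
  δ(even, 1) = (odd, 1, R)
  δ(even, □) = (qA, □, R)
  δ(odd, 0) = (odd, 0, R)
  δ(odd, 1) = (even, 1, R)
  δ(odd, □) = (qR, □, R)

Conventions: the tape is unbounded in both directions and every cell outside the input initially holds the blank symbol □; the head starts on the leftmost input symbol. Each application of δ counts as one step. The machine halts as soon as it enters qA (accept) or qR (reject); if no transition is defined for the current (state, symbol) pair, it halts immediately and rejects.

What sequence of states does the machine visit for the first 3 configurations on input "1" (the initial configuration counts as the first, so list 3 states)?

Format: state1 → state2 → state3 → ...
Step 0: [even]1 (head at position 0)
Step 1: δ(even, 1) = (odd, 1, R)  ⊢  1[odd]□ (head at position 1)
Step 2: δ(odd, □) = (qR, □, R)  ⊢  1□[qR]□ (head at position 2)
Reading off the states of these 3 configurations: even → odd → qR

Final answer: even → odd → qR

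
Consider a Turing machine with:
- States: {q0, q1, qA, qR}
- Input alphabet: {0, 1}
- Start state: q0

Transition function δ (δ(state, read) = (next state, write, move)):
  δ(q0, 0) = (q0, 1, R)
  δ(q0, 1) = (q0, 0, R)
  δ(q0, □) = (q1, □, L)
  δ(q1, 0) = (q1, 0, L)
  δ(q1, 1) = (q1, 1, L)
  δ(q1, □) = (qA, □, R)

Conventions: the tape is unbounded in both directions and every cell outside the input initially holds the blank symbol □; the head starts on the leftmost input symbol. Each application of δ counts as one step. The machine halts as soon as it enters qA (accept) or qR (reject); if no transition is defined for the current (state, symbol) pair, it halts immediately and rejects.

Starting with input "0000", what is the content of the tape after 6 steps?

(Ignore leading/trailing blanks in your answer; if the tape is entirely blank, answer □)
Step 0: [q0]0000 (head at position 0)
Step 1: δ(q0, 0) = (q0, 1, R)  ⊢  1[q0]000 (head at position 1)
Step 2: δ(q0, 0) = (q0, 1, R)  ⊢  11[q0]00 (head at position 2)
Step 3: δ(q0, 0) = (q0, 1, R)  ⊢  111[q0]0 (head at position 3)
Step 4: δ(q0, 0) = (q0, 1, R)  ⊢  1111[q0]□ (head at position 4)
Step 5: δ(q0, □) = (q1, □, L)  ⊢  111[q1]1□ (head at position 3)
Step 6: δ(q1, 1) = (q1, 1, L)  ⊢  11[q1]11□ (head at position 2)
Tape after 6 steps (ignoring surrounding blanks): 1111

Final answer: Tape: 1111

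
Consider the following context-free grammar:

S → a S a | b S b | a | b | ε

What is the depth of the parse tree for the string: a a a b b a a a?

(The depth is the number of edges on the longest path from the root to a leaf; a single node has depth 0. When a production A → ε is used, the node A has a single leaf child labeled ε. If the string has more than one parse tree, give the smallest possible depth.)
The string has even length 8, so its (unique) parse tree peels off matching outer symbols: S → a S a, S → a S a, S → a S a, S → b S b, and finally S → ε for the empty middle.
The S nodes are at depths 0..4; the ε leaf under the innermost S is at depth 5 (terminal leaves are at depths 1..4).
Depth = 5.

Final answer: 5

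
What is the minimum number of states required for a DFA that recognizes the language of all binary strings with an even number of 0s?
Language: binary strings with an even number of 0s
Lower bound (Myhill–Nerode): the prefixes ε, 0 are pairwise distinguishable:
  ε vs 0: suffix ε distinguishes them (ε has zero 0s (accepted), 0 has one 0 (rejected))
So any DFA needs at least 2 states.
Upper bound: a DFA with 2 states exists (one state per class above).
Minimum states: 2

Final answer: 2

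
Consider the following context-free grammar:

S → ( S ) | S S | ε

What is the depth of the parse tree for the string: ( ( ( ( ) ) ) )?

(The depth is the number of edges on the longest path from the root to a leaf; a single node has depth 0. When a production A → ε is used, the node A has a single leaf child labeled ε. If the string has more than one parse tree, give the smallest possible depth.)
The string is 4 nested pairs. The shallowest parse tree applies S → ( S ) 4 times (one node per nested pair, each a child of the previous) and then S → ε in the middle.
S nodes at depths 0..4, ε leaf at depth 5; parentheses leaves are at depths 1..4.
(Using S → S S with an S → ε child anywhere only adds levels, so it cannot give a shallower tree.)
Depth = 5.

Final answer: 5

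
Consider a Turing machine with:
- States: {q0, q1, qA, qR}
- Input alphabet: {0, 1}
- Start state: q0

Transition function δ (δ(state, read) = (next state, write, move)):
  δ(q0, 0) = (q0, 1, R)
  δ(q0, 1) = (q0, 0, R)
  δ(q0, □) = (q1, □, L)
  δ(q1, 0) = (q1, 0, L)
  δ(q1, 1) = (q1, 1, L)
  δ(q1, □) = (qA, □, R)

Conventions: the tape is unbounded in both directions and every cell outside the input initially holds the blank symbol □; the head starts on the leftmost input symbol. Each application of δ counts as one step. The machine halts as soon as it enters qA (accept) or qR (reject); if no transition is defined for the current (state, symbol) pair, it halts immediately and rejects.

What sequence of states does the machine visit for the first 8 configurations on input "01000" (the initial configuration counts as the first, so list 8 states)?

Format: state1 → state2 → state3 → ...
Step 0: [q0]01000 (head at position 0)
Step 1: δ(q0, 0) = (q0, 1, R)  ⊢  1[q0]1000 (head at position 1)
Step 2: δ(q0, 1) = (q0, 0, R)  ⊢  10[q0]000 (head at position 2)
Step 3: δ(q0, 0) = (q0, 1, R)  ⊢  101[q0]00 (head at position 3)
Step 4: δ(q0, 0) = (q0, 1, R)  ⊢  1011[q0]0 (head at position 4)
Step 5: δ(q0, 0) = (q0, 1, R)  ⊢  10111[q0]□ (head at position 5)
Step 6: δ(q0, □) = (q1, □, L)  ⊢  1011[q1]1□ (head at position 4)
Step 7: δ(q1, 1) = (q1, 1, L)  ⊢  101[q1]11□ (head at position 3)
Reading off the states of these 8 configurations: q0 → q0 → q0 → q0 → q0 → q0 → q1 → q1

Final answer: q0 → q0 → q0 → q0 → q0 → q0 → q1 → q1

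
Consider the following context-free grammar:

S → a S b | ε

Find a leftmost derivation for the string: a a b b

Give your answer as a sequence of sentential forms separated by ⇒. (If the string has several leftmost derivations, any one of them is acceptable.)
Start with S.
Step 1: the leftmost non-terminal is S; apply S → a S b:  a S b
Step 2: the leftmost non-terminal is S; apply S → a S b:  a a S b b
Step 3: the leftmost non-terminal is S; apply S → ε:  a a b b

Final answer: S ⇒ a S b ⇒ a a S b b ⇒ a a b b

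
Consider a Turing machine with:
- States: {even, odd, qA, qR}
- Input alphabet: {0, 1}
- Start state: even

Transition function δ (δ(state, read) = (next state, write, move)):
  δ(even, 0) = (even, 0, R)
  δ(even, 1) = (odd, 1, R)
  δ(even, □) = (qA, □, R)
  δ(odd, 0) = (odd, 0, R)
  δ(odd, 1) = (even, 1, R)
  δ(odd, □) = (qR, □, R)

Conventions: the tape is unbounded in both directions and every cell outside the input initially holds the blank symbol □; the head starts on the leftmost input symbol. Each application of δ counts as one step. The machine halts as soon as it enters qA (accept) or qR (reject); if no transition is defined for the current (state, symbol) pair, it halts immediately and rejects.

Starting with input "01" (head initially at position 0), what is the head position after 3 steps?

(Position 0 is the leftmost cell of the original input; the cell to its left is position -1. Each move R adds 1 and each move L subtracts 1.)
Step 0: [even]01 (head at position 0)
Step 1: δ(even, 0) = (even, 0, R)  ⊢  0[even]1 (head at position 1)
Step 2: δ(even, 1) = (odd, 1, R)  ⊢  01[odd]□ (head at position 2)
Step 3: δ(odd, □) = (qR, □, R)  ⊢  01□[qR]□ (head at position 3)
Head position after 3 steps: 3

Final answer: Position 3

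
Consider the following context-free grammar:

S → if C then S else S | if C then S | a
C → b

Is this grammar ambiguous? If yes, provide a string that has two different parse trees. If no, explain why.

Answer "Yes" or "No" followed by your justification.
The 'dangling else' can attach to either if. Two leftmost derivations of  if b then if b then a else a:
  (1) S ⇒ if C then S else S ⇒ if b then S else S ⇒ if b then if C then S else S ⇒ if b then if b then S else S ⇒ if b then if b then a else S ⇒ if b then if b then a else a   (else belongs to the outer if)
  (2) S ⇒ if C then S ⇒ if b then S ⇒ if b then if C then S else S ⇒ if b then if b then S else S ⇒ if b then if b then a else S ⇒ if b then if b then a else a   (else belongs to the inner if)
Two distinct parse trees for the same string, so the grammar is ambiguous.

Final answer: Yes - the string 'if b then if b then a else a' has two distinct leftmost derivations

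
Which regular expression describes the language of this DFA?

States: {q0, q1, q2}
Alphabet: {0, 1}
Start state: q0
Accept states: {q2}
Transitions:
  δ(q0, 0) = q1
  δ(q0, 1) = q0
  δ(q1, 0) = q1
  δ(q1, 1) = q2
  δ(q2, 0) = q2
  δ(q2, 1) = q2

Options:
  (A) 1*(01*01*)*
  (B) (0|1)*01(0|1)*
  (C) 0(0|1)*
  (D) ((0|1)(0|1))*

Testing sample strings against the DFA:
  '00' -> rejected
  '00010' -> accepted
  '10' -> rejected
  '10' -> rejected
Checking each option for a counterexample:
  (A) 1*(01*01*)*: ε is rejected by the DFA but matches the regex → eliminated
  (B) (0|1)*01(0|1)*: agrees with the DFA on all strings of length ≤ 4
  (C) 0(0|1)*: '0' is rejected by the DFA but matches the regex → eliminated
  (D) ((0|1)(0|1))*: ε is rejected by the DFA but matches the regex → eliminated
Only (B) (0|1)*01(0|1)* is consistent with the DFA.

Final answer: (B) (0|1)*01(0|1)*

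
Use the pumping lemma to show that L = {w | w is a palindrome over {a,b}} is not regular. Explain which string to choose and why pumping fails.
Language: L = {w | w is a palindrome over {a,b}} (strings that read the same forwards and backwards)
Step 1: Assume for contradiction that L is regular, with pumping length p.
Step 2: Choose s = a^p b a^p. Then s ∈ L (it reads the same forwards and backwards) and |s| ≥ p.
Step 3: Consider any decomposition s = xyz with |xy| ≤ p and |y| > 0. Since |xy| ≤ p and the first p symbols of s are all a's, y = a^k for some k with 1 ≤ k ≤ p.
Step 4: Pumping up (i = 2): xy²z = a^(p+k) b a^p. Its reverse is a^p b a^(p+k) ≠ a^(p+k) b a^p (the single b is no longer in the middle), so xy²z is not a palindrome and xy²z ∉ L.
This contradicts the pumping lemma, so L is not regular.

Final answer: Choose s = a^p b a^p. Since |xy| ≤ p, y = a^k with k ≥ 1. Then xy²z = a^(p+k) b a^p is not a palindrome, so ∉ L.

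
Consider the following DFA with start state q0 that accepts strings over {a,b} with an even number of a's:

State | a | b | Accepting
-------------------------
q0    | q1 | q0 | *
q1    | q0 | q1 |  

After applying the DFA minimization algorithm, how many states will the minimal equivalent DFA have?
All 2 states are reachable from q0, so none can be removed as unreachable.
Table-filling: first mark every (accepting, non-accepting) pair as distinguishable (accepting: {q0}; non-accepting: {q1}).
Every pair of states is distinguishable, so the DFA is already minimal.
Equivalence classes: {q0}, {q1} → 2 states.

Final answer: 2 states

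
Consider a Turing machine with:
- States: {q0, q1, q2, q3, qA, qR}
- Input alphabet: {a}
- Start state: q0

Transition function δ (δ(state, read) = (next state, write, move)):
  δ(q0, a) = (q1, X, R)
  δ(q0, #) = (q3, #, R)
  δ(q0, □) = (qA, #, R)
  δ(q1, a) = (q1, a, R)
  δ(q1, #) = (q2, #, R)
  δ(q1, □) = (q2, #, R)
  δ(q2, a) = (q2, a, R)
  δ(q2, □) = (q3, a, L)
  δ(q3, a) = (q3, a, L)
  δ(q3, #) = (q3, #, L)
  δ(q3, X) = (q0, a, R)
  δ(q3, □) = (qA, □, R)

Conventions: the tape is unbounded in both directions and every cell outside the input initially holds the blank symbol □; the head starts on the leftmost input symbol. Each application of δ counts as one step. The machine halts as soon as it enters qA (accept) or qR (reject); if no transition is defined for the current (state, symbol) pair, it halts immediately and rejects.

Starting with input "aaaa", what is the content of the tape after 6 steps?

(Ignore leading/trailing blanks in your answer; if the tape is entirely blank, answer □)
Step 0: [q0]aaaa (head at position 0)
Step 1: δ(q0, a) = (q1, X, R)  ⊢  X[q1]aaa (head at position 1)
Step 2: δ(q1, a) = (q1, a, R)  ⊢  Xa[q1]aa (head at position 2)
Step 3: δ(q1, a) = (q1, a, R)  ⊢  Xaa[q1]a (head at position 3)
Step 4: δ(q1, a) = (q1, a, R)  ⊢  Xaaa[q1]□ (head at position 4)
Step 5: δ(q1, □) = (q2, #, R)  ⊢  Xaaa#[q2]□ (head at position 5)
Step 6: δ(q2, □) = (q3, a, L)  ⊢  Xaaa[q3]#a (head at position 4)
Tape after 6 steps (ignoring surrounding blanks): Xaaa#a

Final answer: Tape: Xaaa#a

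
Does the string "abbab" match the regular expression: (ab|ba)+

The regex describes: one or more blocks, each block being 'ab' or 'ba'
No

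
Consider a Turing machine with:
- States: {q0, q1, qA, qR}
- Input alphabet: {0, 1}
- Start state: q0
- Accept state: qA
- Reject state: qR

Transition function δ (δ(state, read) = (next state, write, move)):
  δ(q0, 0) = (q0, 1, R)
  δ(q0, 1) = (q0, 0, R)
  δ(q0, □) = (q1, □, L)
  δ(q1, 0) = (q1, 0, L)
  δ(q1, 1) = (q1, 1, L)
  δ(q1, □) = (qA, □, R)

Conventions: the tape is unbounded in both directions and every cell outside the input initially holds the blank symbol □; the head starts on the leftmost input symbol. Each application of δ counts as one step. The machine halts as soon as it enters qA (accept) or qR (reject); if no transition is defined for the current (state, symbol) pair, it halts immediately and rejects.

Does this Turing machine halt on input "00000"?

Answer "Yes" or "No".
Step 0: [q0]00000 (head at position 0)
Step 1: δ(q0, 0) = (q0, 1, R)  ⊢  1[q0]0000 (head at position 1)
Step 2: δ(q0, 0) = (q0, 1, R)  ⊢  11[q0]000 (head at position 2)
Step 3: δ(q0, 0) = (q0, 1, R)  ⊢  111[q0]00 (head at position 3)
Step 4: δ(q0, 0) = (q0, 1, R)  ⊢  1111[q0]0 (head at position 4)
Step 5: δ(q0, 0) = (q0, 1, R)  ⊢  11111[q0]□ (head at position 5)
Step 6: δ(q0, □) = (q1, □, L)  ⊢  1111[q1]1□ (head at position 4)
Step 7: δ(q1, 1) = (q1, 1, L)  ⊢  111[q1]11□ (head at position 3)
Step 8: δ(q1, 1) = (q1, 1, L)  ⊢  11[q1]111□ (head at position 2)
Step 9: δ(q1, 1) = (q1, 1, L)  ⊢  1[q1]1111□ (head at position 1)
Step 10: δ(q1, 1) = (q1, 1, L)  ⊢  [q1]11111□ (head at position 0)
Step 11: δ(q1, 1) = (q1, 1, L)  ⊢  [q1]□11111□ (head at position -1)
Step 12: δ(q1, □) = (qA, □, R)  ⊢  □[qA]11111□ (head at position 0)
The machine is in qA, so it halts and accepts.
It halts after 12 steps.

Final answer: Yes - halts after 12 steps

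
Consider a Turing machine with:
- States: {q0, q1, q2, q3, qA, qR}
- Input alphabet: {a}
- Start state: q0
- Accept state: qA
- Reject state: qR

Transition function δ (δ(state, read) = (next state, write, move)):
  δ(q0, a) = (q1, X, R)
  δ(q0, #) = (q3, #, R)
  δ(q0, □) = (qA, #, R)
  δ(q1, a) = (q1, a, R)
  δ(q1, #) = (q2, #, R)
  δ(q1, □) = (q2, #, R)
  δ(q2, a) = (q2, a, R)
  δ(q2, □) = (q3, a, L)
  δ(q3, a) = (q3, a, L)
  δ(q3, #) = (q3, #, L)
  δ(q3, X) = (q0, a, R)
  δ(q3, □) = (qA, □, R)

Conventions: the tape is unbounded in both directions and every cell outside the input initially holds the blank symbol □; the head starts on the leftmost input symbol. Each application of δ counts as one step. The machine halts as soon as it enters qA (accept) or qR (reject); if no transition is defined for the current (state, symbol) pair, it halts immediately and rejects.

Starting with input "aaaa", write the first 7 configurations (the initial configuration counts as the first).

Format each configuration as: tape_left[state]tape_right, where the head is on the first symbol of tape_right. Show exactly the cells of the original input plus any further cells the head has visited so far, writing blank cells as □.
Step 0: [q0]aaaa (head at position 0)
Step 1: δ(q0, a) = (q1, X, R)  ⊢  X[q1]aaa (head at position 1)
Step 2: δ(q1, a) = (q1, a, R)  ⊢  Xa[q1]aa (head at position 2)
Step 3: δ(q1, a) = (q1, a, R)  ⊢  Xaa[q1]a (head at position 3)
Step 4: δ(q1, a) = (q1, a, R)  ⊢  Xaaa[q1]□ (head at position 4)
Step 5: δ(q1, □) = (q2, #, R)  ⊢  Xaaa#[q2]□ (head at position 5)
Step 6: δ(q2, □) = (q3, a, L)  ⊢  Xaaa[q3]#a (head at position 4)

Final answer: [q0]aaaa ⊢ X[q1]aaa ⊢ Xa[q1]aa ⊢ Xaa[q1]a ⊢ Xaaa[q1]□ ⊢ Xaaa#[q2]□ ⊢ Xaaa[q3]#a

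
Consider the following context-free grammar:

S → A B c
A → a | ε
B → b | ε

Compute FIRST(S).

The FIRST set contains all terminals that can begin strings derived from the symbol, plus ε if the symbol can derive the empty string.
FIRST(A) = {a, ε} (A → a | ε) and FIRST(B) = {b, ε} (B → b | ε).
For S → A B c: add FIRST(A) minus ε = {a}; A is nullable, so also add FIRST(B) minus ε = {b}; B is nullable too, so also add FIRST(c) = {c}. The terminal c is never erased, so S is not nullable and ε is not included.
FIRST(S) = {a, b, c}.

Final answer: {a, b, c}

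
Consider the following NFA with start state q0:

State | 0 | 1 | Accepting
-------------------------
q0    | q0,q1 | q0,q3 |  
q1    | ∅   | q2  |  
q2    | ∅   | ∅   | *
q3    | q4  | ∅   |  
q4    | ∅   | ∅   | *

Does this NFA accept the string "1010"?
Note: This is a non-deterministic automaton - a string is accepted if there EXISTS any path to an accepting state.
Track the set of states the NFA could be in: start {q0}
Read '1': {q0} → {q0, q3}
Read '0': {q0, q3} → {q0, q1, q4}
Read '1': {q0, q1, q4} → {q0, q2, q3}
Read '0': {q0, q2, q3} → {q0, q1, q4}
Final set {q0, q1, q4} contains accepting state(s) {q4} → accepted.

Final answer: Yes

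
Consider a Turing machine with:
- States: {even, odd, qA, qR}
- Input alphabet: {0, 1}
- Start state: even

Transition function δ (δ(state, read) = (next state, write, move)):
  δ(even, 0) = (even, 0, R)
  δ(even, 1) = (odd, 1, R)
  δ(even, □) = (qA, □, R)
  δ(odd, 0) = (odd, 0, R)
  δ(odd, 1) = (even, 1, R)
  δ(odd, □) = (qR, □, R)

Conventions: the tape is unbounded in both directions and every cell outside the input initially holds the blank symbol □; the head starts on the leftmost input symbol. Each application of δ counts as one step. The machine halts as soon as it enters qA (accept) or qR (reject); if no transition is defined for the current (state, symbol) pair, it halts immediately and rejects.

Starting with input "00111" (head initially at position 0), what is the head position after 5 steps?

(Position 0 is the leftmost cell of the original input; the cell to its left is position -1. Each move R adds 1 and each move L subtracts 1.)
Step 0: [even]00111 (head at position 0)
Step 1: δ(even, 0) = (even, 0, R)  ⊢  0[even]0111 (head at position 1)
Step 2: δ(even, 0) = (even, 0, R)  ⊢  00[even]111 (head at position 2)
Step 3: δ(even, 1) = (odd, 1, R)  ⊢  001[odd]11 (head at position 3)
Step 4: δ(odd, 1) = (even, 1, R)  ⊢  0011[even]1 (head at position 4)
Step 5: δ(even, 1) = (odd, 1, R)  ⊢  00111[odd]□ (head at position 5)
Head position after 5 steps: 5

Final answer: Position 5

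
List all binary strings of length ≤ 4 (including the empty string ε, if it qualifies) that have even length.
Checking every binary string of length 0 to 4:
  Length 0: accepted: ε | rejected: (none)
  Length 1: accepted: (none) | rejected: 0, 1
  Length 2: accepted: 00, 01, 10, 11 | rejected: (none)
  Length 3: accepted: (none) | rejected: 000, 001, 010, 011, 100, 101, 110, 111
  Length 4: accepted: 0000, 0001, 0010, 0011, 0100, 0101, 0110, 0111, 1000, 1001, 1010, 1011, 1100, 1101, 1110, 1111 | rejected: (none)
Total: 21 string(s).

Final answer: ε, 00, 01, 10, 11, 0000, 0001, 0010, 0011, 0100, 0101, 0110, 0111, 1000, 1001, 1010, 1011, 1100, 1101, 1110, 1111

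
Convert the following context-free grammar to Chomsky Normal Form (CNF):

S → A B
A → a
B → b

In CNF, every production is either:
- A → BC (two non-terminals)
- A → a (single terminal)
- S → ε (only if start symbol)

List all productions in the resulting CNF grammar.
The grammar has no ε-productions or unit productions to eliminate.
S → A B is already in CNF (two non-terminals) – keep it.
A → a is already in CNF (single terminal) – keep it.
B → b is already in CNF (single terminal) – keep it.
Resulting CNF grammar (3 productions): A → a; B → b; S → A B

Final answer: A → a; B → b; S → A B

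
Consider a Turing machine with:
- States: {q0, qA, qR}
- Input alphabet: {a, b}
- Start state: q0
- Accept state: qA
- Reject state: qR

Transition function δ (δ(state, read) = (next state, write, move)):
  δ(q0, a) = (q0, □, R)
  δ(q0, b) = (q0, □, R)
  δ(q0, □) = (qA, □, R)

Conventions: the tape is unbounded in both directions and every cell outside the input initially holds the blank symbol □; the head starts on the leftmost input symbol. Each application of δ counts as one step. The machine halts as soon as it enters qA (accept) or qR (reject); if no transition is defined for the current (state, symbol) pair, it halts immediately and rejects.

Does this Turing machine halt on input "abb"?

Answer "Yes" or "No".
Step 0: [q0]abb (head at position 0)
Step 1: δ(q0, a) = (q0, □, R)  ⊢  □[q0]bb (head at position 1)
Step 2: δ(q0, b) = (q0, □, R)  ⊢  □□[q0]b (head at position 2)
Step 3: δ(q0, b) = (q0, □, R)  ⊢  □□□[q0]□ (head at position 3)
Step 4: δ(q0, □) = (qA, □, R)  ⊢  □□□□[qA]□ (head at position 4)
The machine is in qA, so it halts and accepts.
It halts after 4 steps.

Final answer: Yes - halts after 4 steps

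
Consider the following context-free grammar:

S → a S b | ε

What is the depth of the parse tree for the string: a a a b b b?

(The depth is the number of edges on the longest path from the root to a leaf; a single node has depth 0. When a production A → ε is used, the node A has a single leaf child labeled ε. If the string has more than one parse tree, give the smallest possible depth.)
The only parse tree applies S → a S b 3 times (once per matching a…b pair) and then S → ε.
The S nodes sit at depths 0, 1, …, 3; the innermost S (depth 3) has the single child ε at depth 4.
The terminal leaves a, b are at depths 1..3, so the longest root-to-leaf path is S → S → … → S → ε with 4 edges.
Depth = 4.

Final answer: 4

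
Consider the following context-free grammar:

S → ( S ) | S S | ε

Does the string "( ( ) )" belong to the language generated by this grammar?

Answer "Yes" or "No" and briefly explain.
A derivation exists: S ⇒ ( S ) ⇒ ( ( S ) ) ⇒ ( ( ) ) (using S → ( S ) twice, then S → ε).

Final answer: Yes - a valid derivation exists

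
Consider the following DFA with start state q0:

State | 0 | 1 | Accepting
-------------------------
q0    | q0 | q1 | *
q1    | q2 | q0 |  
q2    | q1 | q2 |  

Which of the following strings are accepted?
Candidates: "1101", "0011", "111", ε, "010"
"1101": q0 → q1 → q0 → q0 → q1; q1 is not accepting → rejected
"0011": q0 → q0 → q0 → q1 → q0; q0 is accepting → accepted
"111": q0 → q1 → q0 → q1; q1 is not accepting → rejected
ε: q0; q0 is accepting → accepted
"010": q0 → q0 → q1 → q2; q2 is not accepting → rejected

Final answer: "0011", ε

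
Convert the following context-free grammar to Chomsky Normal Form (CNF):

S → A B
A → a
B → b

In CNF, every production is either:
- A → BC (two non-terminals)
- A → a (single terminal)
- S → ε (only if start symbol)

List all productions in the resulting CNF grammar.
The grammar has no ε-productions or unit productions to eliminate.
S → A B is already in CNF (two non-terminals) – keep it.
A → a is already in CNF (single terminal) – keep it.
B → b is already in CNF (single terminal) – keep it.
Resulting CNF grammar (3 productions): A → a; B → b; S → A B

Final answer: A → a; B → b; S → A B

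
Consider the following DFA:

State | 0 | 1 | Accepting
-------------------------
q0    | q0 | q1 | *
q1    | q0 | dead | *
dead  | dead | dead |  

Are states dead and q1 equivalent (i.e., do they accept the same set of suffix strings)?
Try the suffix ε (the empty string).
From dead: dead — not accepting.
From q1: q1 — accepting.
The two states disagree on this suffix, so they are not equivalent.

Final answer: No. Distinguishing string: ε (the empty string) - accepted from q1 but not from dead.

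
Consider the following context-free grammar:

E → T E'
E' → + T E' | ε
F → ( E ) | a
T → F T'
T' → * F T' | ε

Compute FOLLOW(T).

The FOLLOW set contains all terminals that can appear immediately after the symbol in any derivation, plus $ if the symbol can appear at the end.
Useful FIRST sets: FIRST(E') = {+, ε}, FIRST(T') = {*, ε} (both E' and T' are nullable).
FOLLOW(E): E is the start symbol → $; E appears in F → ( E ) followed by ')' → FOLLOW(E) = {), $}.
FOLLOW(E'): E' appears at the right end of E → T E' and of E' → + T E', so FOLLOW(E') ⊇ FOLLOW(E) (the second occurrence adds nothing new). FOLLOW(E') = {), $}.
FOLLOW(T): in E → T E' and E' → + T E', T is followed by E': add FIRST(E') minus ε = {+}; since E' is nullable, also add FOLLOW(E) and FOLLOW(E') = {), $}. FOLLOW(T) = {+, ), $}.

Final answer: {$, ), +}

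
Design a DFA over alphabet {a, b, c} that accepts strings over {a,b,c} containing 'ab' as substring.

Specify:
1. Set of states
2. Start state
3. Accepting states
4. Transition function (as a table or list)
One valid DFA (any DFA recognizing the same language is acceptable):
States: {q0, q1, q2}
Start: q0
Accepting: {q2}
Transitions (accepting states marked with *):
State | a | b | c | Accepting
-----------------------------
q0    | q1 | q0 | q0 |  
q1    | q1 | q2 | q0 |  
q2    | q2 | q2 | q2 | *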